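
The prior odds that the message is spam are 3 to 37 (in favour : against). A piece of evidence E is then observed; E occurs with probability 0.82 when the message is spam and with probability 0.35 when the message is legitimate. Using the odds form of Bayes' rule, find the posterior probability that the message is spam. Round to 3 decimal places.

Posterior probability ≈ 0.160

Prior odds = 3/37 = 0.081081. In log-odds, ln(0.081081) = -2.5123.
Add log likelihood ratio: ln(2.3429) = 0.85137.
Posterior log-odds = -1.6609, so posterior odds = exp(-1.6609) = 0.18996. Converting, P(H|E) = 0.18996/1.1900 = 0.160.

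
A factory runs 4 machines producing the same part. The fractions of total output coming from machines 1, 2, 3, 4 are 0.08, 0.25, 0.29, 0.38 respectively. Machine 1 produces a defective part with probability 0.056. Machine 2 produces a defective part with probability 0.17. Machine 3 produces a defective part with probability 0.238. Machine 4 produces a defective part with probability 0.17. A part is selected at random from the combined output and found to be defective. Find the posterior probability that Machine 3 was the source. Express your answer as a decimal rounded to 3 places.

P(defective|M1) = 0.056; P(defective|M2) = 0.17; P(defective|M3) = 0.238; P(defective|M4) = 0.17.
Prior × likelihood for each source: 0.08·0.056=0.004480, 0.25·0.17=0.04250, 0.29·0.238=0.06902, 0.38·0.17=0.06460. Summing gives P(defective) = 0.18060.
P(Machine 3 | defective) = 0.06902 / 0.18060 = 0.382.

Posterior probability ≈ 0.382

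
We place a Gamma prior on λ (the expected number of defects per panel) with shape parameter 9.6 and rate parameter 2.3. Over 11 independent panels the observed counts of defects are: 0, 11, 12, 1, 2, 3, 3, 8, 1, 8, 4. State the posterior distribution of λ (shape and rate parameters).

The Poisson likelihood adds the total count to the shape and the number of exposure periods to the rate. Here ∑xᵢ = 53 and n = 11, so shape 9.6→62.6 and rate 2.3→13.3.

Posterior: Gamma(shape=62.6, rate=13.3)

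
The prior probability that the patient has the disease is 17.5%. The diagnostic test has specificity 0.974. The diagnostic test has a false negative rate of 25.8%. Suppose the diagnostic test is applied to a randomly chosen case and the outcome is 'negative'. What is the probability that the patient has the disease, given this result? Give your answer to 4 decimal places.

Write H for 'the patient has the disease'. Prior odds H:¬H = 0.175/0.825 = 0.21212. For the 'negative' outcome, the likelihood ratio is 0.258/0.974 = 0.26489.
Posterior odds = 0.21212 × 0.26489 = 0.056188, so P(H|E) = 0.056188/(1+0.056188) = 0.0532.

P(H | E) ≈ 0.0532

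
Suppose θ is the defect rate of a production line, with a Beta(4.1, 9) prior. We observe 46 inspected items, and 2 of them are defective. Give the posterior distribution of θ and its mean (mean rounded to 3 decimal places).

Posterior: Beta(6.1, 53); mean ≈ 0.103

Observing 2 successes and 44 failures updates Beta(4.1, 9) by adding the success and failure counts to the two shape parameters: α = 4.1+2 = 6.1, β = 9+44 = 53.
E[θ | data] = 6.1/(6.1+53) = 0.103.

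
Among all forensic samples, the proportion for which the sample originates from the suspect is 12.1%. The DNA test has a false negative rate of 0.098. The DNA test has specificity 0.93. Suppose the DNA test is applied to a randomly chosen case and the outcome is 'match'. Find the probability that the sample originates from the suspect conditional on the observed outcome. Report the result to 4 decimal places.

Let H be the event that the sample originates from the suspect. P(H) = 0.121, so P(¬H) = 0.879. With E the 'match' result, P(E|H) = 0.902 and P(E|¬H) = 0.07.
P(E) = 0.902·0.121 + 0.07·0.879 = 0.10914 + 0.061530 = 0.17067.
By Bayes' theorem, P(H|E) = 0.10914 / 0.17067 = 0.6395.

P(H | E) ≈ 0.6395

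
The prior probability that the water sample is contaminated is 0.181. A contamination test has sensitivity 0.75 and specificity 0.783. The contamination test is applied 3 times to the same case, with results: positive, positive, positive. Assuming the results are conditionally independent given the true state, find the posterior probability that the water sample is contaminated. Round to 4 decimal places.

Posterior P(H) ≈ 0.9012

Let H be the event that the water sample is contaminated; start with P(H) = 0.181. P('positive'|H) = 0.75, P('positive'|¬H) = 0.217.
Update on result 1 ('positive'): P(H) ← 0.75·0.1810 / (0.75·0.1810 + 0.217·0.8190) = 0.13575/0.31347 = 0.4331.
Update on result 2 ('positive'): P(H) ← 0.75·0.4331 / (0.75·0.4331 + 0.217·0.5669) = 0.32479/0.44782 = 0.7253.
Update on result 3 ('positive'): P(H) ← 0.75·0.7253 / (0.75·0.7253 + 0.217·0.2747) = 0.54395/0.60357 = 0.9012.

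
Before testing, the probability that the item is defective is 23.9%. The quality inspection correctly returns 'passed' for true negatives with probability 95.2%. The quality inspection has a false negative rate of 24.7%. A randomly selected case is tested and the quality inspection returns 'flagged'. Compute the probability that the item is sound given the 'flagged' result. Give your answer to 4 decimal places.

P(¬H | E) ≈ 0.1687

Write H for 'the item is defective'. Prior odds H:¬H = 0.239/0.761 = 0.31406. For the 'flagged' outcome, the likelihood ratio is 0.753/0.048 = 15.688.
Posterior odds = 0.31406 × 15.688 = 4.9268, so P(H|E) = 4.9268/(1+4.9268) = 0.8313. Then P(¬H|E) = 1 − 0.8313 = 0.1687.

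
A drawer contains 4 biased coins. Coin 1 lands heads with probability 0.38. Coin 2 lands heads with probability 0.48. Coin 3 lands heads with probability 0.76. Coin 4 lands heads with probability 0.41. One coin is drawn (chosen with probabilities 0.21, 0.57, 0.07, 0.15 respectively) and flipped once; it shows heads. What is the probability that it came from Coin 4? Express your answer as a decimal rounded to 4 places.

Posterior probability ≈ 0.1314

Tabulate prior·likelihood by source: [1] prior 0.21, lik 0.38, product 0.07980; [2] prior 0.57, lik 0.48, product 0.2736; [3] prior 0.07, lik 0.76, product 0.05320; [4] prior 0.15, lik 0.41, product 0.06150.
Normalizing constant = 0.46810; the posterior for Coin 4 is its product over the sum, 0.06150/0.46810 = 0.1314.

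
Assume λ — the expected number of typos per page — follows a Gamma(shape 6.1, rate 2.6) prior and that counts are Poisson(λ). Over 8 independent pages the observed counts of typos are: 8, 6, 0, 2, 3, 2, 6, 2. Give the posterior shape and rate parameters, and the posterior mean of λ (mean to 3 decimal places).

Posterior: Gamma(shape=35.1, rate=10.6); mean ≈ 3.311

Total count ∑xᵢ = 29 over n = 8 pages.
Gamma is conjugate to the Poisson likelihood: posterior is Gamma(shape = 6.1+29 = 35.1, rate = 2.6+8 = 10.6).
E[λ | data] = 35.1/10.6 = 3.311.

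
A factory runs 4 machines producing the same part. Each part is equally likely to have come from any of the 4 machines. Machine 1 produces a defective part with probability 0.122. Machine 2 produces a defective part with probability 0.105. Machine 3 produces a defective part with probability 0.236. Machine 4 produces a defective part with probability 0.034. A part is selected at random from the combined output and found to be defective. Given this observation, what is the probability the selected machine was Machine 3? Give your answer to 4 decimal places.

Posterior probability ≈ 0.4748

P(defective|M1) = 0.122; P(defective|M2) = 0.105; P(defective|M3) = 0.236; P(defective|M4) = 0.034.
Prior × likelihood for each source: 0.25·0.122=0.03050, 0.25·0.105=0.02625, 0.25·0.236=0.05900, 0.25·0.034=0.008500. Summing gives P(defective) = 0.12425.
P(Machine 3 | defective) = 0.05900 / 0.12425 = 0.4748.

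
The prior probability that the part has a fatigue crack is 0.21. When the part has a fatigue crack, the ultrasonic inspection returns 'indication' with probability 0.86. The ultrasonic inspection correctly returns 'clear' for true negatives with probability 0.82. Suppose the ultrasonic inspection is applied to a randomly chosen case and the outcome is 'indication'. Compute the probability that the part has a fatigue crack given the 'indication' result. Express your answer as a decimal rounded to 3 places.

Write H for 'the part has a fatigue crack'. Prior odds H:¬H = 0.21/0.79 = 0.26582. For the 'indication' outcome, the likelihood ratio is 0.86/0.18 = 4.7778.
Posterior odds = 0.26582 × 4.7778 = 1.2700, so P(H|E) = 1.2700/(1+1.2700) = 0.559.

P(H | E) ≈ 0.559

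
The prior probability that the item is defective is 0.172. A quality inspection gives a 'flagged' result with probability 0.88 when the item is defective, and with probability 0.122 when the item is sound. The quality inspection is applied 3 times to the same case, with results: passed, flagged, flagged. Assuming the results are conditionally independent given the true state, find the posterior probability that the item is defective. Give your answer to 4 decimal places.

Posterior P(H) ≈ 0.5963

Let H be the event that the item is defective; start with P(H) = 0.172. P('flagged'|H) = 0.88, P('flagged'|¬H) = 0.122.
Update on result 1 ('passed'): P(H) ← 0.12·0.1720 / (0.12·0.1720 + 0.878·0.8280) = 0.020640/0.74762 = 0.0276.
Update on result 2 ('flagged'): P(H) ← 0.88·0.0276 / (0.88·0.0276 + 0.122·0.9724) = 0.024295/0.14293 = 0.1700.
Update on result 3 ('flagged'): P(H) ← 0.88·0.1700 / (0.88·0.1700 + 0.122·0.8300) = 0.14958/0.25084 = 0.5963.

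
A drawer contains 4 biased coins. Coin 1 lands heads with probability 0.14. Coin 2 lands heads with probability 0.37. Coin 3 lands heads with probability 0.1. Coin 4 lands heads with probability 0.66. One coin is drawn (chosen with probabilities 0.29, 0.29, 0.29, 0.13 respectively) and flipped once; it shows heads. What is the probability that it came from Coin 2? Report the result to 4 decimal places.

Posterior probability ≈ 0.4085

Tabulate prior·likelihood by source: [1] prior 0.29, lik 0.14, product 0.04060; [2] prior 0.29, lik 0.37, product 0.1073; [3] prior 0.29, lik 0.1, product 0.02900; [4] prior 0.13, lik 0.66, product 0.08580.
Normalizing constant = 0.26270; the posterior for Coin 2 is its product over the sum, 0.1073/0.26270 = 0.4085.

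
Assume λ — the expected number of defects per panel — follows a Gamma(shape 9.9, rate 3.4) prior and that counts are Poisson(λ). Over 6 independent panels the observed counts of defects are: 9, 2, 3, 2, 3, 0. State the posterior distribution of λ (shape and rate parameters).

Posterior: Gamma(shape=28.9, rate=9.4)

The Poisson likelihood adds the total count to the shape and the number of exposure periods to the rate. Here ∑xᵢ = 19 and n = 6, so shape 9.9→28.9 and rate 3.4→9.4.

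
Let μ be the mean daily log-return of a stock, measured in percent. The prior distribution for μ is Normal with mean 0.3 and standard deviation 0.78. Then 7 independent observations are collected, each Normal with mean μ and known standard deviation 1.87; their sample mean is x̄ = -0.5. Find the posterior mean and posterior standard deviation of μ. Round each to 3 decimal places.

Posterior mean ≈ -0.139; posterior SD ≈ 0.524

With known σ, the Normal prior is conjugate. Weight on the data is w = (n/σ²)/(n/σ² + 1/τ₀²) = 2.00177/(2.00177+1.64366) = 0.54912.
Posterior mean = w·x̄ + (1−w)·μ₀ = 0.54912·-0.5 + 0.45088·0.3 = -0.139. Posterior variance = 1/(2.00177+1.64366) = 0.274316, so SD = 0.524.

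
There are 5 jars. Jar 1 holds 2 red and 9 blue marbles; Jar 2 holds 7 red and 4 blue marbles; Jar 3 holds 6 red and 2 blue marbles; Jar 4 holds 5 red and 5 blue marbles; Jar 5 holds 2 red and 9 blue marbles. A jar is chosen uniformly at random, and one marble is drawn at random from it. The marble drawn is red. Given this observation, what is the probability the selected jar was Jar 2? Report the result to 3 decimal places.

Posterior probability ≈ 0.283

P(red|Jar 1) = 0.1818; P(red|Jar 2) = 0.6364; P(red|Jar 3) = 0.75; P(red|Jar 4) = 0.5; P(red|Jar 5) = 0.1818.
Prior × likelihood for each source: 0.2·0.1818=0.03636, 0.2·0.6364=0.1273, 0.2·0.75=0.1500, 0.2·0.5=0.1000, 0.2·0.1818=0.03636. Summing gives P(red) = 0.45000.
P(Jar 2 | red) = 0.1273 / 0.45000 = 0.283.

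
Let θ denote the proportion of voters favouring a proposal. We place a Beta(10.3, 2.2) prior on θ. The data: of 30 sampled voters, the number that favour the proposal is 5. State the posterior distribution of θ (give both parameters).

Observing 5 successes and 25 failures updates Beta(10.3, 2.2) by adding the success and failure counts to the two shape parameters: α = 10.3+5 = 15.3, β = 2.2+25 = 27.2.

Posterior: Beta(15.3, 27.2)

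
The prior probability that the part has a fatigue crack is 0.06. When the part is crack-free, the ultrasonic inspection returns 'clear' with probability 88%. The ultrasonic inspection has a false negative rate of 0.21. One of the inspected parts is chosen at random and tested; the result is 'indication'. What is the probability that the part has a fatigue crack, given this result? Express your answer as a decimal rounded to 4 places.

P(H | E) ≈ 0.2959

Let H be the event that the part has a fatigue crack. P(H) = 0.06, so P(¬H) = 0.94. With E the 'indication' result, P(E|H) = 0.79 and P(E|¬H) = 0.12.
P(E) = 0.79·0.06 + 0.12·0.94 = 0.047400 + 0.11280 = 0.16020.
By Bayes' theorem, P(H|E) = 0.047400 / 0.16020 = 0.2959.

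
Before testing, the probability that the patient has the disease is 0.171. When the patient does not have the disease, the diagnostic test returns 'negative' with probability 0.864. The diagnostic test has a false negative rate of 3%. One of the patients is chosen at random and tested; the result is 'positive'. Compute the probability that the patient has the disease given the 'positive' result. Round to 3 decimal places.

Let H be the event that the patient has the disease. P(H) = 0.171, so P(¬H) = 0.829. With E the 'positive' result, P(E|H) = 0.97 and P(E|¬H) = 0.136.
P(E) = 0.97·0.171 + 0.136·0.829 = 0.16587 + 0.11274 = 0.27861.
By Bayes' theorem, P(H|E) = 0.16587 / 0.27861 = 0.595.

P(H | E) ≈ 0.595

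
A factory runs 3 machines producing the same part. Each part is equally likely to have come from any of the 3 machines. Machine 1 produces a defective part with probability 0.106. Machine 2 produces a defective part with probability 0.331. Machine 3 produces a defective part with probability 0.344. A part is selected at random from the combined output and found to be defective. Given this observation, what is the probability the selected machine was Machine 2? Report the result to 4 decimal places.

Posterior probability ≈ 0.4238

P(defective|M1) = 0.106; P(defective|M2) = 0.331; P(defective|M3) = 0.344.
Prior × likelihood for each source: 0.333333·0.106=0.03533, 0.333333·0.331=0.1103, 0.333333·0.344=0.1147. Summing gives P(defective) = 0.26033.
P(Machine 2 | defective) = 0.1103 / 0.26033 = 0.4238.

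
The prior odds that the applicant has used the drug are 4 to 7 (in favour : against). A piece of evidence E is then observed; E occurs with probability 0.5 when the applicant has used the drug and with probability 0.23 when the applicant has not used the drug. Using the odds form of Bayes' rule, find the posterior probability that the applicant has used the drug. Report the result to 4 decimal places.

Posterior probability ≈ 0.5540

Prior odds = 4/7 = 0.57143. In log-odds, ln(0.57143) = -0.55962.
Add log likelihood ratio: ln(2.1739) = 0.77653.
Posterior log-odds = 0.21691, so posterior odds = exp(0.21691) = 1.2422. Converting, P(H|E) = 1.2422/2.2422 = 0.5540.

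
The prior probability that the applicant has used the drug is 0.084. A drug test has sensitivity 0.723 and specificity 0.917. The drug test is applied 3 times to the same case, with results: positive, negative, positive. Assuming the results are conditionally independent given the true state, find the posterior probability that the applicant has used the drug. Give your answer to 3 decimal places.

Posterior P(H) ≈ 0.678

Let H be the event that the applicant has used the drug; start with P(H) = 0.084. P('positive'|H) = 0.723, P('positive'|¬H) = 0.083.
Update on result 1 ('positive'): P(H) ← 0.723·0.0840 / (0.723·0.0840 + 0.083·0.9160) = 0.060732/0.13676 = 0.4441.
Update on result 2 ('negative'): P(H) ← 0.277·0.4441 / (0.277·0.4441 + 0.917·0.5559) = 0.12301/0.63279 = 0.1944.
Update on result 3 ('positive'): P(H) ← 0.723·0.1944 / (0.723·0.1944 + 0.083·0.8056) = 0.14055/0.20741 = 0.6776.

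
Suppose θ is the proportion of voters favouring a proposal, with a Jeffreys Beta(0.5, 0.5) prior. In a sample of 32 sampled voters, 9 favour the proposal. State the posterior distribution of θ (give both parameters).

Posterior: Beta(9.5, 23.5)

Observing 9 successes and 23 failures updates Beta(0.5, 0.5) by adding the success and failure counts to the two shape parameters: α = 0.5+9 = 9.5, β = 0.5+23 = 23.5.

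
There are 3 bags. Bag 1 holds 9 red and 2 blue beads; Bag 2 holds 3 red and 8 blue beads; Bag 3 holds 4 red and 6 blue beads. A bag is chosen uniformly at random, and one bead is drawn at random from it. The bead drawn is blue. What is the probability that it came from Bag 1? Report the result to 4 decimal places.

Posterior probability ≈ 0.1205

Tabulate prior·likelihood by source: [1] prior 0.333333, lik 0.1818, product 0.06061; [2] prior 0.333333, lik 0.7273, product 0.2424; [3] prior 0.333333, lik 0.6, product 0.2000.
Normalizing constant = 0.50303; the posterior for Bag 1 is its product over the sum, 0.06061/0.50303 = 0.1205.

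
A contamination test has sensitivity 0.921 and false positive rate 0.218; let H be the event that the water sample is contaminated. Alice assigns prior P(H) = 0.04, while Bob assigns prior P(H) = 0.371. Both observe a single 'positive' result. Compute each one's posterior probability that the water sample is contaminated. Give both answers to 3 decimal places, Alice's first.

Alice: 0.150; Bob: 0.714

The likelihood ratio for a 'positive' result is 0.921/0.218 = 4.2248.
Alice: prior odds 0.04/0.96 = 0.041667; posterior odds 0.17603; posterior probability 0.150.
Bob: prior odds 0.371/0.629 = 0.58983; posterior odds 2.4919; posterior probability 0.714.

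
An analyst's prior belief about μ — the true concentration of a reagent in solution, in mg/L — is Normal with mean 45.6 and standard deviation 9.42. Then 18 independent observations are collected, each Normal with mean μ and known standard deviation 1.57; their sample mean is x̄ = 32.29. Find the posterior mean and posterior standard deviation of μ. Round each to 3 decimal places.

Posterior mean ≈ 32.311; posterior SD ≈ 0.370

Prior precision 1/τ₀² = 1/9.42² = 0.0112693; data precision n/σ² = 18/1.57² = 7.30253.
Posterior precision = 0.0112693 + 7.30253 = 7.31380, giving posterior SD = 1/√7.31380 = 0.370.
Posterior mean = (0.0112693·45.6 + 7.30253·32.29) / 7.31380 = 32.311.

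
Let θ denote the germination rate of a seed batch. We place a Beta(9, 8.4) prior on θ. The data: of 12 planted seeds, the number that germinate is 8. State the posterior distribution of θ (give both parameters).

Posterior: Beta(17, 12.4)

Observing 8 successes and 4 failures updates Beta(9, 8.4) by adding the success and failure counts to the two shape parameters: α = 9+8 = 17, β = 8.4+4 = 12.4.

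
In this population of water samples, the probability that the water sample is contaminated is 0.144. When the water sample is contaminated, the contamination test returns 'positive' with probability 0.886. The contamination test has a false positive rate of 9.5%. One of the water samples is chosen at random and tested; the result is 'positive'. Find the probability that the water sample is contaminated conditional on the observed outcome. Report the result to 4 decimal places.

Write H for 'the water sample is contaminated'. Prior odds H:¬H = 0.144/0.856 = 0.16822. For the 'positive' outcome, the likelihood ratio is 0.886/0.095 = 9.3263.
Posterior odds = 0.16822 × 9.3263 = 1.5689, so P(H|E) = 1.5689/(1+1.5689) = 0.6107.

P(H | E) ≈ 0.6107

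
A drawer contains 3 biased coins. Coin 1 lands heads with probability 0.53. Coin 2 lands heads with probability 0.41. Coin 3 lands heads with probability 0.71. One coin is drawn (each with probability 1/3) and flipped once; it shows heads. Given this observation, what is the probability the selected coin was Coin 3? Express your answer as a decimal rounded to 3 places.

P(heads|C1) = 0.53; P(heads|C2) = 0.41; P(heads|C3) = 0.71.
Prior × likelihood for each source: 0.333333·0.53=0.1767, 0.333333·0.41=0.1367, 0.333333·0.71=0.2367. Summing gives P(heads) = 0.55000.
P(Coin 3 | heads) = 0.2367 / 0.55000 = 0.430.

Posterior probability ≈ 0.430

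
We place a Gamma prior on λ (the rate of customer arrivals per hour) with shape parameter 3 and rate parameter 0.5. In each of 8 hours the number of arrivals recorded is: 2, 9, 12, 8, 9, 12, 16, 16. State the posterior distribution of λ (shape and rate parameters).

Posterior: Gamma(shape=87, rate=8.5)

The Poisson likelihood adds the total count to the shape and the number of exposure periods to the rate. Here ∑xᵢ = 84 and n = 8, so shape 3→87 and rate 0.5→8.5.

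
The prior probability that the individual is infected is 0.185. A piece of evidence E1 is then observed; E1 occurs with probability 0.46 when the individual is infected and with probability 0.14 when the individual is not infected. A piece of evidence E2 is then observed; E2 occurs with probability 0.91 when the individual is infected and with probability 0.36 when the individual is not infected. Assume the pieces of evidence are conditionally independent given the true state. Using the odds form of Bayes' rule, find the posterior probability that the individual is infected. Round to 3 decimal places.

Posterior probability ≈ 0.653

Prior odds = 0.185/(1−0.185) = 0.22699.
Likelihood ratio for E1 = 0.46/0.14 = 3.2857.
Likelihood ratio for E2 = 0.91/0.36 = 2.5278.
Posterior odds = prior odds × LR₁ × LR₂ = 1.8853.
Posterior probability = odds/(1+odds) = 1.8853/2.8853 = 0.653.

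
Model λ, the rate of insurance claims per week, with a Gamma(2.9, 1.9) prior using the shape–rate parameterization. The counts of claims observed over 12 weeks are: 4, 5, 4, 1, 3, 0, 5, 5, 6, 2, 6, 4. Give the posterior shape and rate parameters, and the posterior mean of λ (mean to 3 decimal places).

Posterior: Gamma(shape=47.9, rate=13.9); mean ≈ 3.446

Total count ∑xᵢ = 45 over n = 12 weeks.
Gamma is conjugate to the Poisson likelihood: posterior is Gamma(shape = 2.9+45 = 47.9, rate = 1.9+12 = 13.9).
E[λ | data] = 47.9/13.9 = 3.446.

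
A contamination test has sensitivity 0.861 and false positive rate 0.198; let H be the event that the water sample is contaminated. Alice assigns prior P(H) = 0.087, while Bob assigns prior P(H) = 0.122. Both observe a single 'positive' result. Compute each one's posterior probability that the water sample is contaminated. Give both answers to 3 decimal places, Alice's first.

The likelihood ratio for a 'positive' result is 0.861/0.198 = 4.3485.
Alice: prior odds 0.087/0.913 = 0.095290; posterior odds 0.41437; posterior probability 0.293.
Bob: prior odds 0.122/0.878 = 0.13895; posterior odds 0.60423; posterior probability 0.377.

Alice: 0.293; Bob: 0.377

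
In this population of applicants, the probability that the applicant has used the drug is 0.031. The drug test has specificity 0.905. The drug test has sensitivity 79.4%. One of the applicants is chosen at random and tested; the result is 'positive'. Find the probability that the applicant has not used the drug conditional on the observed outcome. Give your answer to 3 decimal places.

P(¬H | E) ≈ 0.789

Let H be the event that the applicant has used the drug. P(H) = 0.031, so P(¬H) = 0.969. With E the 'positive' result, P(E|H) = 0.794 and P(E|¬H) = 0.095.
P(E) = 0.794·0.031 + 0.095·0.969 = 0.024614 + 0.092055 = 0.11667.
By Bayes' theorem, P(H|E) = 0.024614 / 0.11667 = 0.211. Hence P(¬H|E) = 1 − 0.211 = 0.789.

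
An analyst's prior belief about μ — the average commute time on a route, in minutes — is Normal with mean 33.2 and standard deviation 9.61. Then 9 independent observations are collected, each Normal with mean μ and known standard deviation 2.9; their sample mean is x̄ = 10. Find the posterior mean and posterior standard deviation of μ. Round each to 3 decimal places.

With known σ, the Normal prior is conjugate. Weight on the data is w = (n/σ²)/(n/σ² + 1/τ₀²) = 1.07015/(1.07015+0.0108281) = 0.98998.
Posterior mean = w·x̄ + (1−w)·μ₀ = 0.98998·10 + 0.010017·33.2 = 10.232. Posterior variance = 1/(1.07015+0.0108281) = 0.925084, so SD = 0.962.

Posterior mean ≈ 10.232; posterior SD ≈ 0.962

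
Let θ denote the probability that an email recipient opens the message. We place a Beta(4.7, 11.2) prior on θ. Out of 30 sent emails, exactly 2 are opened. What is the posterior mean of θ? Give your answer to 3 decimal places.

Posterior mean ≈ 0.146

The binomial likelihood is conjugate to the Beta prior: with 2 successes and 28 failures, the posterior is Beta(4.7+2, 11.2+28) = Beta(6.7, 39.2).
E[θ | data] = 6.7/(6.7+39.2) = 0.146.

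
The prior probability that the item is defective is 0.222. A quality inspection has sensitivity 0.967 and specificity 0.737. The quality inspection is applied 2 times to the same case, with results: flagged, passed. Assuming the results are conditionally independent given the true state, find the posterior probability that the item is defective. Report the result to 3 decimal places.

Let H be the event that the item is defective; start with P(H) = 0.222. P('flagged'|H) = 0.967, P('flagged'|¬H) = 0.263.
Update on result 1 ('flagged'): P(H) ← 0.967·0.2220 / (0.967·0.2220 + 0.263·0.7780) = 0.21467/0.41929 = 0.5120.
Update on result 2 ('passed'): P(H) ← 0.033·0.5120 / (0.033·0.5120 + 0.737·0.4880) = 0.016896/0.37655 = 0.0449.

Posterior P(H) ≈ 0.045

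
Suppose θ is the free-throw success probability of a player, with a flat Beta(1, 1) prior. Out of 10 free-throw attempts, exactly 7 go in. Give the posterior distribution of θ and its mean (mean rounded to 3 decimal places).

Observing 7 successes and 3 failures updates Beta(1, 1) by adding the success and failure counts to the two shape parameters: α = 1+7 = 8, β = 1+3 = 4.
Posterior mean = α/(α+β) = 8/12 = 0.667.

Posterior: Beta(8, 4); mean ≈ 0.667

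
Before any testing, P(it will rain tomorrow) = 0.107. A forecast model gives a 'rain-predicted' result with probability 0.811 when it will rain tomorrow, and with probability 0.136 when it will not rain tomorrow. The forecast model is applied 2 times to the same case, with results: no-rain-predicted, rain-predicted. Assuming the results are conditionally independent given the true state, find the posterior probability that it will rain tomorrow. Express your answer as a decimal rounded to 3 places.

With H the event that it will rain tomorrow, the joint likelihood of the observed sequence is P(data|H) = 0.189·0.811 = 0.15328 and P(data|¬H) = 0.864·0.136 = 0.11750.
Bayes: P(H|data) = 0.107·0.15328 / (0.107·0.15328 + 0.893·0.11750) = 0.016401/0.12133 = 0.1352.

Posterior P(H) ≈ 0.135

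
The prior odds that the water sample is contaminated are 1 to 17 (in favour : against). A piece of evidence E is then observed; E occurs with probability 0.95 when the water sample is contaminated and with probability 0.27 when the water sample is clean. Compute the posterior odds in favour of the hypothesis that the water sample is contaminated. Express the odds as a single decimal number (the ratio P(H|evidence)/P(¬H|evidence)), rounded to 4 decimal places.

Posterior odds ≈ 0.2070

Prior odds = 1/17 = 0.058824.
Likelihood ratio for E = 0.95/0.27 = 3.5185.
Posterior odds = prior odds × LR = 0.20697.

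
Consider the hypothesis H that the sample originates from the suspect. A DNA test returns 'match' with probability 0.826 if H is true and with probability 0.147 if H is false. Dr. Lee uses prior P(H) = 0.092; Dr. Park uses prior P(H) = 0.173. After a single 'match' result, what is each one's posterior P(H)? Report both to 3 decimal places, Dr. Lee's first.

Dr. Lee: 0.363; Dr. Park: 0.540

The likelihood ratio for a 'match' result is 0.826/0.147 = 5.6190.
Dr. Lee: prior odds 0.092/0.908 = 0.10132; posterior odds 0.56933; posterior probability 0.363.
Dr. Park: prior odds 0.173/0.827 = 0.20919; posterior odds 1.1754; posterior probability 0.540.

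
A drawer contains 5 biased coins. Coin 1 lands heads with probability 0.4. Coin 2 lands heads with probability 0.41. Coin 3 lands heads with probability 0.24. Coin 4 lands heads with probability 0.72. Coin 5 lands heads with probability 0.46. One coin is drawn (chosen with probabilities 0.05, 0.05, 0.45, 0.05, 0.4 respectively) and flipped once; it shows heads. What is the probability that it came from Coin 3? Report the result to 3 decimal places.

P(heads|C1) = 0.4; P(heads|C2) = 0.41; P(heads|C3) = 0.24; P(heads|C4) = 0.72; P(heads|C5) = 0.46.
Prior × likelihood for each source: 0.05·0.4=0.02000, 0.05·0.41=0.02050, 0.45·0.24=0.1080, 0.05·0.72=0.03600, 0.4·0.46=0.1840. Summing gives P(heads) = 0.36850.
P(Coin 3 | heads) = 0.1080 / 0.36850 = 0.293.

Posterior probability ≈ 0.293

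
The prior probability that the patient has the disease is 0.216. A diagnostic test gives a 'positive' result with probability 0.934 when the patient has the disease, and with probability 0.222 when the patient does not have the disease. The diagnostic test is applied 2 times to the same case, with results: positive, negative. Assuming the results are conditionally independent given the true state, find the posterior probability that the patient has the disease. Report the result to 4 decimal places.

Posterior P(H) ≈ 0.0895

With H the event that the patient has the disease, the joint likelihood of the observed sequence is P(data|H) = 0.934·0.066 = 0.061644 and P(data|¬H) = 0.222·0.778 = 0.17272.
Bayes: P(H|data) = 0.216·0.061644 / (0.216·0.061644 + 0.784·0.17272) = 0.013315/0.14872 = 0.0895.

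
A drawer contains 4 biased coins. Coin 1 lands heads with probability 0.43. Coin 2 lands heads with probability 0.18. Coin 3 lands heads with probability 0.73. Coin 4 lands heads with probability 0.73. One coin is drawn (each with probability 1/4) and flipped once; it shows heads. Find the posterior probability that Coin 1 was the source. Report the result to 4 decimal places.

Tabulate prior·likelihood by source: [1] prior 0.25, lik 0.43, product 0.1075; [2] prior 0.25, lik 0.18, product 0.04500; [3] prior 0.25, lik 0.73, product 0.1825; [4] prior 0.25, lik 0.73, product 0.1825.
Normalizing constant = 0.51750; the posterior for Coin 1 is its product over the sum, 0.1075/0.51750 = 0.2077.

Posterior probability ≈ 0.2077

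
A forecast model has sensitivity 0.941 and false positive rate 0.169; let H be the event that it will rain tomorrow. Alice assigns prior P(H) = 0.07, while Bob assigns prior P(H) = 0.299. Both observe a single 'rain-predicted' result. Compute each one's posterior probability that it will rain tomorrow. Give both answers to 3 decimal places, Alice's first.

Alice: 0.295; Bob: 0.704

The likelihood ratio for a 'rain-predicted' result is 0.941/0.169 = 5.5680.
Alice: prior odds 0.07/0.93 = 0.075269; posterior odds 0.41910; posterior probability 0.295.
Bob: prior odds 0.299/0.701 = 0.42653; posterior odds 2.3750; posterior probability 0.704.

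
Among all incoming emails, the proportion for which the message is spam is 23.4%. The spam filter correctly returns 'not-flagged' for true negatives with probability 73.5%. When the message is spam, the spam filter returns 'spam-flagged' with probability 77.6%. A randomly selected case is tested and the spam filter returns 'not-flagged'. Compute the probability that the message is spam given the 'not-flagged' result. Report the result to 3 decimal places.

P(H | E) ≈ 0.085

Let H be the event that the message is spam. P(H) = 0.234, so P(¬H) = 0.766. With E the 'not-flagged' result, P(E|H) = 0.224 and P(E|¬H) = 0.735.
P(E) = 0.224·0.234 + 0.735·0.766 = 0.052416 + 0.56301 = 0.61543.
By Bayes' theorem, P(H|E) = 0.052416 / 0.61543 = 0.085.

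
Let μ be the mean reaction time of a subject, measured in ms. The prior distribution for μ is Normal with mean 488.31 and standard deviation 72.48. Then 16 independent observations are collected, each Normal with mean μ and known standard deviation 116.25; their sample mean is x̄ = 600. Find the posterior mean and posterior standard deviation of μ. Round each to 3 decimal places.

Prior precision 1/τ₀² = 1/72.48² = 0.00019035; data precision n/σ² = 16/116.25² = 0.00118395.
Posterior precision = 0.00019035 + 0.00118395 = 0.00137431, giving posterior SD = 1/√0.00137431 = 26.975.
Posterior mean = (0.00019035·488.31 + 0.00118395·600) / 0.00137431 = 584.530.

Posterior mean ≈ 584.530; posterior SD ≈ 26.975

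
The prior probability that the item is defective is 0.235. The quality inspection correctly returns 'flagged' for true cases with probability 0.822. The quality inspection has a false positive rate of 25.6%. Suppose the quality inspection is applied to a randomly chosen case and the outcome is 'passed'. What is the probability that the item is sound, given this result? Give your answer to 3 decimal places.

Let H be the event that the item is defective. P(H) = 0.235, so P(¬H) = 0.765. With E the 'passed' result, P(E|H) = 0.178 and P(E|¬H) = 0.744.
P(E) = 0.178·0.235 + 0.744·0.765 = 0.041830 + 0.56916 = 0.61099.
By Bayes' theorem, P(H|E) = 0.041830 / 0.61099 = 0.068. Hence P(¬H|E) = 1 − 0.068 = 0.932.

P(¬H | E) ≈ 0.932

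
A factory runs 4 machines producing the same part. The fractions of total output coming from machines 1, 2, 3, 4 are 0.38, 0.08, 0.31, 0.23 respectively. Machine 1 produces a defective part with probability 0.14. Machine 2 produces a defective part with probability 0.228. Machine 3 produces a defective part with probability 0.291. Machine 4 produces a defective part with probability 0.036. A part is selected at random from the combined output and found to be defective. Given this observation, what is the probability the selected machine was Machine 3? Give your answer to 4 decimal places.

Posterior probability ≈ 0.5309

P(defective|M1) = 0.14; P(defective|M2) = 0.228; P(defective|M3) = 0.291; P(defective|M4) = 0.036.
Prior × likelihood for each source: 0.38·0.14=0.05320, 0.08·0.228=0.01824, 0.31·0.291=0.09021, 0.23·0.036=0.008280. Summing gives P(defective) = 0.16993.
P(Machine 3 | defective) = 0.09021 / 0.16993 = 0.5309.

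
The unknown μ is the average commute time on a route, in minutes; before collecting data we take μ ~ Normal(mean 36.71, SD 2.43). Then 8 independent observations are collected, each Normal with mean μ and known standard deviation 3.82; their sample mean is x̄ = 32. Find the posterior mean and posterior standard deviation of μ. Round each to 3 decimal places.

Prior precision 1/τ₀² = 1/2.43² = 0.169351; data precision n/σ² = 8/3.82² = 0.548231.
Posterior precision = 0.169351 + 0.548231 = 0.717581, giving posterior SD = 1/√0.717581 = 1.180.
Posterior mean = (0.169351·36.71 + 0.548231·32) / 0.717581 = 33.112.

Posterior mean ≈ 33.112; posterior SD ≈ 1.180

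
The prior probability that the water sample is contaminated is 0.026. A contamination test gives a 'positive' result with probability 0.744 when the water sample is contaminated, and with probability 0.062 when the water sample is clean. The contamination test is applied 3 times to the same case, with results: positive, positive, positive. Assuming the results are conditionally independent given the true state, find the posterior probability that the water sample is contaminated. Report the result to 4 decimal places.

Posterior P(H) ≈ 0.9788

Let H be the event that the water sample is contaminated; start with P(H) = 0.026. P('positive'|H) = 0.744, P('positive'|¬H) = 0.062.
Update on result 1 ('positive'): P(H) ← 0.744·0.0260 / (0.744·0.0260 + 0.062·0.9740) = 0.019344/0.079732 = 0.2426.
Update on result 2 ('positive'): P(H) ← 0.744·0.2426 / (0.744·0.2426 + 0.062·0.7574) = 0.18050/0.22746 = 0.7936.
Update on result 3 ('positive'): P(H) ← 0.744·0.7936 / (0.744·0.7936 + 0.062·0.2064) = 0.59041/0.60321 = 0.9788.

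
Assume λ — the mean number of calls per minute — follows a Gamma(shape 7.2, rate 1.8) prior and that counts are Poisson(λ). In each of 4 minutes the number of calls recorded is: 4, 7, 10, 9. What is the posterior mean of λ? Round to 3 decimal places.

Posterior mean ≈ 6.414

The Poisson likelihood adds the total count to the shape and the number of exposure periods to the rate. Here ∑xᵢ = 30 and n = 4, so shape 7.2→37.2 and rate 1.8→5.8.
E[λ | data] = 37.2/5.8 = 6.414.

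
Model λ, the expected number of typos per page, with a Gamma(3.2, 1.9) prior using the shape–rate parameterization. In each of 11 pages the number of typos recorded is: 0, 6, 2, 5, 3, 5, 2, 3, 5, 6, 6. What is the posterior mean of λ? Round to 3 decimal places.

Posterior mean ≈ 3.581

The Poisson likelihood adds the total count to the shape and the number of exposure periods to the rate. Here ∑xᵢ = 43 and n = 11, so shape 3.2→46.2 and rate 1.9→12.9.
E[λ | data] = 46.2/12.9 = 3.581.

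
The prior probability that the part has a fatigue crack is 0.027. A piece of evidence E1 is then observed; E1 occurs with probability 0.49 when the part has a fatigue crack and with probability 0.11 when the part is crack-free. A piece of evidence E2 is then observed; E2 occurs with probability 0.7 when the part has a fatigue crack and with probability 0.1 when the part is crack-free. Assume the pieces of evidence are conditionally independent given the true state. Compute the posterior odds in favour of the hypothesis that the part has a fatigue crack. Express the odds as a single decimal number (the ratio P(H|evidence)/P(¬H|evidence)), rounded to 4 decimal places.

Posterior odds ≈ 0.8653

Prior odds = 0.027/(1−0.027) = 0.027749. In log-odds, ln(0.027749) = -3.5845.
Add log likelihood ratios: ln(4.4545) + ln(7.0000) = 3.4398.
Posterior log-odds = -0.14471, so posterior odds = exp(-0.14471) = 0.86527.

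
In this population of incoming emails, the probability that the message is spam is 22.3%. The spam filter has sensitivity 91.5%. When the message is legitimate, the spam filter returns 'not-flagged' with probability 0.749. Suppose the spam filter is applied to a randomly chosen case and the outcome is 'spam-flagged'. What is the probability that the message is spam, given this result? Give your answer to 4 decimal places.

Let H be the event that the message is spam. P(H) = 0.223, so P(¬H) = 0.777. With E the 'spam-flagged' result, P(E|H) = 0.915 and P(E|¬H) = 0.251.
P(E) = 0.915·0.223 + 0.251·0.777 = 0.20405 + 0.19503 = 0.39907.
By Bayes' theorem, P(H|E) = 0.20405 / 0.39907 = 0.5113.

P(H | E) ≈ 0.5113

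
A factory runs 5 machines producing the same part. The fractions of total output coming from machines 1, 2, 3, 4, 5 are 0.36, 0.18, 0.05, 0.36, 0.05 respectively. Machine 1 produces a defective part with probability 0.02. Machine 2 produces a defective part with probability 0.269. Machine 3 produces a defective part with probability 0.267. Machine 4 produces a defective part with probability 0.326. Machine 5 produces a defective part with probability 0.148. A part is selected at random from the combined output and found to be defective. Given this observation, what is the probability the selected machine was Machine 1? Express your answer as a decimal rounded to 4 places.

Tabulate prior·likelihood by source: [1] prior 0.36, lik 0.02, product 0.007200; [2] prior 0.18, lik 0.269, product 0.04842; [3] prior 0.05, lik 0.267, product 0.01335; [4] prior 0.36, lik 0.326, product 0.1174; [5] prior 0.05, lik 0.148, product 0.007400.
Normalizing constant = 0.19373; the posterior for Machine 1 is its product over the sum, 0.007200/0.19373 = 0.0372.

Posterior probability ≈ 0.0372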